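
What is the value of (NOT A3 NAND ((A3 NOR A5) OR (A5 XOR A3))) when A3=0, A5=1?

Substituting: (NOT 0 NAND ((0 NOR 1) OR (1 XOR 0)))
= 0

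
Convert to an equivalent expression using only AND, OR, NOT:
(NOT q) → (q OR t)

q OR (q OR t)
(Implication elimination: A → B = NOT A OR B)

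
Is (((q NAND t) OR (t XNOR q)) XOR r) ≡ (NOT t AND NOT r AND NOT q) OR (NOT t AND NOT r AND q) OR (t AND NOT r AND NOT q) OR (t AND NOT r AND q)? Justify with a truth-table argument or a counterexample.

Yes, they are equivalent — the two output columns agree on all 8 assignments:
t | r | q | Expression 1 | Expression 2
---------------------------------------
0 | 0 | 0 | 1 | 1
0 | 0 | 1 | 1 | 1
0 | 1 | 0 | 0 | 0
0 | 1 | 1 | 0 | 0
1 | 0 | 0 | 1 | 1
1 | 0 | 1 | 1 | 1
1 | 1 | 0 | 0 | 0
1 | 1 | 1 | 0 | 0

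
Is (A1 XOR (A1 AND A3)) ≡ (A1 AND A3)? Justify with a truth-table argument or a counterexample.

No. Counterexample: with A3=0, A1=1, Expression 1 = 1 but Expression 2 = 0.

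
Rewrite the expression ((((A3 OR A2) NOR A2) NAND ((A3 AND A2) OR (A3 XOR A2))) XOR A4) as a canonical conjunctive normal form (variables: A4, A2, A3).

(NOT A4 OR A2 OR A3) AND (NOT A4 OR A2 OR NOT A3) AND (NOT A4 OR NOT A2 OR A3) AND (NOT A4 OR NOT A2 OR NOT A3)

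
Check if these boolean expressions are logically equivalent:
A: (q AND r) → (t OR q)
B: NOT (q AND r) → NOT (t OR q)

No, Inverse is not equivalent to original (counterexample: r=0, t=0, q=1)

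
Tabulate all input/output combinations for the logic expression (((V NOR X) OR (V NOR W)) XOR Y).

Y | W | V | X | Output
----------------------
0 | 0 | 0 | 0 | 1
0 | 0 | 0 | 1 | 1
0 | 0 | 1 | 0 | 0
0 | 0 | 1 | 1 | 0
0 | 1 | 0 | 0 | 1
0 | 1 | 0 | 1 | 0
0 | 1 | 1 | 0 | 0
0 | 1 | 1 | 1 | 0
1 | 0 | 0 | 0 | 0
1 | 0 | 0 | 1 | 0
1 | 0 | 1 | 0 | 1
1 | 0 | 1 | 1 | 1
1 | 1 | 0 | 0 | 0
1 | 1 | 0 | 1 | 1
1 | 1 | 1 | 0 | 1
1 | 1 | 1 | 1 | 1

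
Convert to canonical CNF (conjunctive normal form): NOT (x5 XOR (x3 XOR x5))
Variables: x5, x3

(x5 OR NOT x3) AND (NOT x5 OR NOT x3)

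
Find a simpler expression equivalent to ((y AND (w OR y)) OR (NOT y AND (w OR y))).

By distribution ((E AND v) OR (E AND NOT v) = E):
= (w OR y)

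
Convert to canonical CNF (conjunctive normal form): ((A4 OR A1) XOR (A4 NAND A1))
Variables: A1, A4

(A1 OR NOT A4) AND (NOT A1 OR A4)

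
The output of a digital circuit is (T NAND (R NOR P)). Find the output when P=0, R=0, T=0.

Substituting: (0 NAND (0 NOR 0))
= 1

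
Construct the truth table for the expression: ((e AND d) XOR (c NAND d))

c | d | e | Output
------------------
0 | 0 | 0 | 1
0 | 0 | 1 | 1
0 | 1 | 0 | 1
0 | 1 | 1 | 0
1 | 0 | 0 | 1
1 | 0 | 1 | 1
1 | 1 | 0 | 0
1 | 1 | 1 | 1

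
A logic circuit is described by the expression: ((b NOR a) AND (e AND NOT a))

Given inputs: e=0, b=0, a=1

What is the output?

Substituting: ((0 NOR 1) AND (0 AND NOT 1))
= 0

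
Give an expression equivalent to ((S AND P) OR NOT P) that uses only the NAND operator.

((((S NAND P) NAND (S NAND P)) NAND ((S NAND P) NAND (S NAND P))) NAND ((P NAND P) NAND (P NAND P)))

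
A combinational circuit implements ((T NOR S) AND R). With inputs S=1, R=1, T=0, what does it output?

Substituting: ((0 NOR 1) AND 1)
= 0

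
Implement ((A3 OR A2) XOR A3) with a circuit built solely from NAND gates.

((((A3 NAND A3) NAND (A2 NAND A2)) NAND (((A3 NAND A3) NAND (A2 NAND A2)) NAND A3)) NAND (A3 NAND (((A3 NAND A3) NAND (A2 NAND A2)) NAND A3)))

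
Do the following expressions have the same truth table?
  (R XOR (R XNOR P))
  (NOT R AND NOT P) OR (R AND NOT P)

Yes, they are equivalent — the two output columns agree on all 4 assignments:
R | P | Expression 1 | Expression 2
-----------------------------------
0 | 0 | 1 | 1
0 | 1 | 0 | 0
1 | 0 | 1 | 1
1 | 1 | 0 | 0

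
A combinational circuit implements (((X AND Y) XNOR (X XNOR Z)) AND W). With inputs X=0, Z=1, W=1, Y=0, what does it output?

Substituting: (((0 AND 0) XNOR (0 XNOR 1)) AND 1)
= 1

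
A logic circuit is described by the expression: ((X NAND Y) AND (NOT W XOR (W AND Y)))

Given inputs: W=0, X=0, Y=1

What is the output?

Substituting: ((0 NAND 1) AND (NOT 0 XOR (0 AND 1)))
= 1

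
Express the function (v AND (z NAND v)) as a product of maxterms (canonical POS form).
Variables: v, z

ΠM(0, 1, 3) = (v OR z) AND (v OR NOT z) AND (NOT v OR NOT z)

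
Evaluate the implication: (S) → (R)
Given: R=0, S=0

Antecedent (S) = 0; consequent (R) = 0.
0 → 0 = 1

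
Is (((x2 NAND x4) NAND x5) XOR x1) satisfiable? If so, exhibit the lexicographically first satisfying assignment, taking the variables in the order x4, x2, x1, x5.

x4=0, x2=0, x1=0, x5=0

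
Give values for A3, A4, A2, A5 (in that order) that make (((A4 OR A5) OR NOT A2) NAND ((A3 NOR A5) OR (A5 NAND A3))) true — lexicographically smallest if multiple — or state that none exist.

A3=0, A4=0, A2=1, A5=0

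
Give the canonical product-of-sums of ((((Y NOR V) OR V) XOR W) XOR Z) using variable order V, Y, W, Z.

ΠM(1, 2, 4, 7, 9, 10, 13, 14) = (V OR Y OR W OR NOT Z) AND (V OR Y OR NOT W OR Z) AND (V OR NOT Y OR W OR Z) AND (V OR NOT Y OR NOT W OR NOT Z) AND (NOT V OR Y OR W OR NOT Z) AND (NOT V OR Y OR NOT W OR Z) AND (NOT V OR NOT Y OR W OR NOT Z) AND (NOT V OR NOT Y OR NOT W OR Z)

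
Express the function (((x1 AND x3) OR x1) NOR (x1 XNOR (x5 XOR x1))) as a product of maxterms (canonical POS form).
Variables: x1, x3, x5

ΠM(0, 2, 4, 5, 6, 7) = (x1 OR x3 OR x5) AND (x1 OR NOT x3 OR x5) AND (NOT x1 OR x3 OR x5) AND (NOT x1 OR x3 OR NOT x5) AND (NOT x1 OR NOT x3 OR x5) AND (NOT x1 OR NOT x3 OR NOT x5)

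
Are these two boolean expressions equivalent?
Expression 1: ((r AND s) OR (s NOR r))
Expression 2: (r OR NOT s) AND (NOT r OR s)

Yes, they are equivalent — the two output columns agree on all 4 assignments:
r | s | Expression 1 | Expression 2
-----------------------------------
0 | 0 | 1 | 1
0 | 1 | 0 | 0
1 | 0 | 0 | 0
1 | 1 | 1 | 1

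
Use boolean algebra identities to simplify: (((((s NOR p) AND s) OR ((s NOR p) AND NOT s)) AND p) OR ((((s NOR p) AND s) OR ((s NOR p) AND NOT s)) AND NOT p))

By distribution ((E AND v) OR (E AND NOT v) = E) then distribution ((E AND v) OR (E AND NOT v) = E):
= (s NOR p)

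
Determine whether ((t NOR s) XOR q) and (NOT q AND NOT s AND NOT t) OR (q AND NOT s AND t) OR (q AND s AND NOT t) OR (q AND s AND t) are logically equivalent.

Yes, they are equivalent — the two output columns agree on all 8 assignments:
q | s | t | Expression 1 | Expression 2
---------------------------------------
0 | 0 | 0 | 1 | 1
0 | 0 | 1 | 0 | 0
0 | 1 | 0 | 0 | 0
0 | 1 | 1 | 0 | 0
1 | 0 | 0 | 0 | 0
1 | 0 | 1 | 1 | 1
1 | 1 | 0 | 1 | 1
1 | 1 | 1 | 1 | 1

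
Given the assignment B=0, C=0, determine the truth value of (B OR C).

Substituting: (0 OR 0)
= 0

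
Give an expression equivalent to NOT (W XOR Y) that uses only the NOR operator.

(((((W NOR Y) NOR (W NOR Y)) NOR ((W NOR Y) NOR (W NOR Y))) NOR ((((W NOR W) NOR (Y NOR Y)) NOR ((W NOR W) NOR (Y NOR Y))) NOR (((W NOR W) NOR (Y NOR Y)) NOR ((W NOR W) NOR (Y NOR Y))))) NOR ((((W NOR Y) NOR (W NOR Y)) NOR ((W NOR Y) NOR (W NOR Y))) NOR ((((W NOR W) NOR (Y NOR Y)) NOR ((W NOR W) NOR (Y NOR Y))) NOR (((W NOR W) NOR (Y NOR Y)) NOR ((W NOR W) NOR (Y NOR Y))))))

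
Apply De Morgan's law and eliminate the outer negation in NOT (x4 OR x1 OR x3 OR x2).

NOT x4 AND NOT x1 AND NOT x3 AND NOT x2
De Morgan's: NOT(OR of terms) = AND of negations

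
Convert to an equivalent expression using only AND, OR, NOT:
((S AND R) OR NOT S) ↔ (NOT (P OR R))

(((S AND R) OR NOT S) AND (NOT (P OR R))) OR (NOT ((S AND R) OR NOT S) AND (P OR R))
(Biconditional = both true or both false)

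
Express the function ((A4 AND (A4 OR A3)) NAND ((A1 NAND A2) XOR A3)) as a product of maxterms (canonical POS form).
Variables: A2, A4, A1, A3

ΠM(4, 6, 12, 15) = (A2 OR NOT A4 OR A1 OR A3) AND (A2 OR NOT A4 OR NOT A1 OR A3) AND (NOT A2 OR NOT A4 OR A1 OR A3) AND (NOT A2 OR NOT A4 OR NOT A1 OR NOT A3)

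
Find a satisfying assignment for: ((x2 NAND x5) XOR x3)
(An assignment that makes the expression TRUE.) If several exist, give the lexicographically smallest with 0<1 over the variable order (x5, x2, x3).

x5=0, x2=0, x3=0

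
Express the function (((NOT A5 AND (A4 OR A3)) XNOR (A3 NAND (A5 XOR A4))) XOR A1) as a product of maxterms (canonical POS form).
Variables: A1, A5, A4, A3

ΠM(0, 3, 4, 6, 7, 9, 10, 13) = (A1 OR A5 OR A4 OR A3) AND (A1 OR A5 OR NOT A4 OR NOT A3) AND (A1 OR NOT A5 OR A4 OR A3) AND (A1 OR NOT A5 OR NOT A4 OR A3) AND (A1 OR NOT A5 OR NOT A4 OR NOT A3) AND (NOT A1 OR A5 OR A4 OR NOT A3) AND (NOT A1 OR A5 OR NOT A4 OR A3) AND (NOT A1 OR NOT A5 OR A4 OR NOT A3)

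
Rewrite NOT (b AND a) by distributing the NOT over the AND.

NOT b OR NOT a
De Morgan's: NOT(AND of terms) = OR of negations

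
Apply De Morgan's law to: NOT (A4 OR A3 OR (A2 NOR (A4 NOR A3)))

NOT A4 AND NOT A3 AND NOT (A2 NOR (A4 NOR A3))
De Morgan's: NOT(OR of terms) = AND of negations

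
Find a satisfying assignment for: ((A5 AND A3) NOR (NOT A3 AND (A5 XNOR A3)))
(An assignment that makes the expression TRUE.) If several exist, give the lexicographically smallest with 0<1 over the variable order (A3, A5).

A3=0, A5=1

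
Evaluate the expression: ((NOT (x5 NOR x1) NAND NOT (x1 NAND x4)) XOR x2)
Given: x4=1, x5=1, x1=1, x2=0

Substituting: ((NOT (1 NOR 1) NAND NOT (1 NAND 1)) XOR 0)
= 0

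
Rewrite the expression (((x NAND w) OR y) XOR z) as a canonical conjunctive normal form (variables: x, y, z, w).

(x OR y OR NOT z OR w) AND (x OR y OR NOT z OR NOT w) AND (x OR NOT y OR NOT z OR w) AND (x OR NOT y OR NOT z OR NOT w) AND (NOT x OR y OR z OR NOT w) AND (NOT x OR y OR NOT z OR w) AND (NOT x OR NOT y OR NOT z OR w) AND (NOT x OR NOT y OR NOT z OR NOT w)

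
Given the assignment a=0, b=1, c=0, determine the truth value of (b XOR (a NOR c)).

Substituting: (1 XOR (0 NOR 0))
= 0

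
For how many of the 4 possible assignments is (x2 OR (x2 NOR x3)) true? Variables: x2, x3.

Satisfying assignments: (0,0), (1,0), (1,1)
Count: 3 out of 4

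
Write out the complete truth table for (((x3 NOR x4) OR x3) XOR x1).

x4 | x1 | x3 | Output
---------------------
0 | 0 | 0 | 1
0 | 0 | 1 | 1
0 | 1 | 0 | 0
0 | 1 | 1 | 0
1 | 0 | 0 | 0
1 | 0 | 1 | 1
1 | 1 | 0 | 1
1 | 1 | 1 | 0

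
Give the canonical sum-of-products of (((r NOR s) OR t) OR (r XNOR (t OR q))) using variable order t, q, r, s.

Σm(0, 1, 4, 6, 7, 8, 9, 10, 11, 12, 13, 14, 15) = (NOT t AND NOT q AND NOT r AND NOT s) OR (NOT t AND NOT q AND NOT r AND s) OR (NOT t AND q AND NOT r AND NOT s) OR (NOT t AND q AND r AND NOT s) OR (NOT t AND q AND r AND s) OR (t AND NOT q AND NOT r AND NOT s) OR (t AND NOT q AND NOT r AND s) OR (t AND NOT q AND r AND NOT s) OR (t AND NOT q AND r AND s) OR (t AND q AND NOT r AND NOT s) OR (t AND q AND NOT r AND s) OR (t AND q AND r AND NOT s) OR (t AND q AND r AND s)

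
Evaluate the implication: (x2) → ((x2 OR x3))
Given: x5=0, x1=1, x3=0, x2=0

Antecedent (x2) = 0; consequent ((x2 OR x3)) = 0.
0 → 0 = 1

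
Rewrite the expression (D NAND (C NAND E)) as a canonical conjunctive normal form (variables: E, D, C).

(E OR NOT D OR C) AND (E OR NOT D OR NOT C) AND (NOT E OR NOT D OR C)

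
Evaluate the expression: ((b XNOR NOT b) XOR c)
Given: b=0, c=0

Substituting: ((0 XNOR NOT 0) XOR 0)
= 0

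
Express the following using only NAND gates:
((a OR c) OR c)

((((a NAND a) NAND (c NAND c)) NAND ((a NAND a) NAND (c NAND c))) NAND (c NAND c))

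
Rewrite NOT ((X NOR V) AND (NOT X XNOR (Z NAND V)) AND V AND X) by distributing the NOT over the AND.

NOT (X NOR V) OR NOT (NOT X XNOR (Z NAND V)) OR NOT V OR NOT X
De Morgan's: NOT(AND of terms) = OR of negations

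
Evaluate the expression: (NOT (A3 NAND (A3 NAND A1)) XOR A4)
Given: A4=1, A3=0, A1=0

Substituting: (NOT (0 NAND (0 NAND 0)) XOR 1)
= 1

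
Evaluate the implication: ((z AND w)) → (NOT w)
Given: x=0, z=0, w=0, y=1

Antecedent ((z AND w)) = 0; consequent (NOT w) = 1.
0 → 1 = 1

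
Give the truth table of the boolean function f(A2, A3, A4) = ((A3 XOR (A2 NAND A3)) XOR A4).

A2 | A3 | A4 | Output
---------------------
0 | 0 | 0 | 1
0 | 0 | 1 | 0
0 | 1 | 0 | 0
0 | 1 | 1 | 1
1 | 0 | 0 | 1
1 | 0 | 1 | 0
1 | 1 | 0 | 1
1 | 1 | 1 | 0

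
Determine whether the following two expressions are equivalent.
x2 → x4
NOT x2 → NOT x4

No, Inverse is not equivalent to original (counterexample: x4=0, x2=1, x5=0)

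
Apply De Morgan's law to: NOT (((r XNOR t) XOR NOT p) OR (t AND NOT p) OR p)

NOT ((r XNOR t) XOR NOT p) AND NOT (t AND NOT p) AND NOT p
De Morgan's: NOT(OR of terms) = AND of negations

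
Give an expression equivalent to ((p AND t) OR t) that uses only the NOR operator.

((((p NOR p) NOR (t NOR t)) NOR t) NOR (((p NOR p) NOR (t NOR t)) NOR t))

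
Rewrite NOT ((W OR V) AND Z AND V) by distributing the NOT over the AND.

NOT (W OR V) OR NOT Z OR NOT V
De Morgan's: NOT(AND of terms) = OR of negations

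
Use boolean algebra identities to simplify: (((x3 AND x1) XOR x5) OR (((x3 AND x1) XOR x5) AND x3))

By absorption (E OR (E AND v) = E):
= ((x3 AND x1) XOR x5)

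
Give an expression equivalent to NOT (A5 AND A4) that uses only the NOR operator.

(((A5 NOR A5) NOR (A4 NOR A4)) NOR ((A5 NOR A5) NOR (A4 NOR A4)))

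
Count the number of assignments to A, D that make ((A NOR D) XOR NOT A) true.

Satisfying assignments: (0,1)
Count: 1 out of 4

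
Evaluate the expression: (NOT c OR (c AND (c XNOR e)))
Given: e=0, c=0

Substituting: (NOT 0 OR (0 AND (0 XNOR 0)))
= 1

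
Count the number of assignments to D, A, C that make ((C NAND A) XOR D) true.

Satisfying assignments: (0,0,0), (0,0,1), (0,1,0), (1,1,1)
Count: 4 out of 8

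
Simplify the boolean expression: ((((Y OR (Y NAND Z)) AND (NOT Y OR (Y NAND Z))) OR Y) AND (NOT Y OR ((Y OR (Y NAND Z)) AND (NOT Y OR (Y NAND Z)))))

By distribution ((E OR v) AND (E OR NOT v) = E) then distribution ((E OR v) AND (E OR NOT v) = E):
= (Y NAND Z)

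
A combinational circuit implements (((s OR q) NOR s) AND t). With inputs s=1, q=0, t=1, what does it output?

Substituting: (((1 OR 0) NOR 1) AND 1)
= 0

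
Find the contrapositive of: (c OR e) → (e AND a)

Contrapositive: NOT (e AND a) → NOT (c OR e)
Note: A statement and its contrapositive are logically equivalent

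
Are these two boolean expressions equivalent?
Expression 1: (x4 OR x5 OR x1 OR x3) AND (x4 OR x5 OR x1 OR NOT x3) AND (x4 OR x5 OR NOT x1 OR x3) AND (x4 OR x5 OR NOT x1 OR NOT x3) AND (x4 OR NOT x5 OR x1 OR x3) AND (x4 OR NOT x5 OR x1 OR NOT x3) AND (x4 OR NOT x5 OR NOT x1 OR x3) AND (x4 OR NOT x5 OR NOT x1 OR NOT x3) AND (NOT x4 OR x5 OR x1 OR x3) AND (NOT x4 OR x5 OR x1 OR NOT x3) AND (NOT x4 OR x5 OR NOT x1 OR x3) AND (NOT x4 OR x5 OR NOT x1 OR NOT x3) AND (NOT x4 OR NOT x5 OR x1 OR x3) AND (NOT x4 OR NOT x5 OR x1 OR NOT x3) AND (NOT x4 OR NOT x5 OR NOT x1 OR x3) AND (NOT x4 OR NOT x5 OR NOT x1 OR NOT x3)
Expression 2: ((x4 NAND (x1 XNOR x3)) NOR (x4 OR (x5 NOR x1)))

Yes, they are equivalent — the two output columns agree on all 16 assignments:
x4 | x5 | x1 | x3 | Expression 1 | Expression 2
-----------------------------------------------
0 | 0 | 0 | 0 | 0 | 0
0 | 0 | 0 | 1 | 0 | 0
0 | 0 | 1 | 0 | 0 | 0
0 | 0 | 1 | 1 | 0 | 0
0 | 1 | 0 | 0 | 0 | 0
0 | 1 | 0 | 1 | 0 | 0
0 | 1 | 1 | 0 | 0 | 0
0 | 1 | 1 | 1 | 0 | 0
1 | 0 | 0 | 0 | 0 | 0
1 | 0 | 0 | 1 | 0 | 0
1 | 0 | 1 | 0 | 0 | 0
1 | 0 | 1 | 1 | 0 | 0
1 | 1 | 0 | 0 | 0 | 0
1 | 1 | 0 | 1 | 0 | 0
1 | 1 | 1 | 0 | 0 | 0
1 | 1 | 1 | 1 | 0 | 0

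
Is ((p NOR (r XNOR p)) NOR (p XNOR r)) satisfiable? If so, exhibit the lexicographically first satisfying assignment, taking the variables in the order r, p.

r=0, p=1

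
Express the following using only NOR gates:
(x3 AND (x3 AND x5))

((x3 NOR x3) NOR (((x3 NOR x3) NOR (x5 NOR x5)) NOR ((x3 NOR x3) NOR (x5 NOR x5))))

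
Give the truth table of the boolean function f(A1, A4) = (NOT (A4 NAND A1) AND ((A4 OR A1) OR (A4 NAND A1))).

A1 | A4 | Output
----------------
0 | 0 | 0
0 | 1 | 0
1 | 0 | 0
1 | 1 | 1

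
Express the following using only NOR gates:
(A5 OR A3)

((A5 NOR A3) NOR (A5 NOR A3))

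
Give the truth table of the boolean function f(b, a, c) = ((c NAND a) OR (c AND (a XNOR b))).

b | a | c | Output
------------------
0 | 0 | 0 | 1
0 | 0 | 1 | 1
0 | 1 | 0 | 1
0 | 1 | 1 | 0
1 | 0 | 0 | 1
1 | 0 | 1 | 1
1 | 1 | 0 | 1
1 | 1 | 1 | 1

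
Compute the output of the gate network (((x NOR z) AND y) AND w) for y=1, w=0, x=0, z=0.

Substituting: (((0 NOR 0) AND 1) AND 0)
= 0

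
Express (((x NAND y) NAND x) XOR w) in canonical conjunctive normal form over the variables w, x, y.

(w OR NOT x OR y) AND (NOT w OR x OR y) AND (NOT w OR x OR NOT y) AND (NOT w OR NOT x OR NOT y)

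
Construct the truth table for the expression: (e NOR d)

e | d | Output
--------------
0 | 0 | 1
0 | 1 | 0
1 | 0 | 0
1 | 1 | 0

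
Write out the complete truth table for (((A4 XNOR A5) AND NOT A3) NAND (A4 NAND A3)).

A5 | A4 | A3 | Output
---------------------
0 | 0 | 0 | 0
0 | 0 | 1 | 1
0 | 1 | 0 | 1
0 | 1 | 1 | 1
1 | 0 | 0 | 1
1 | 0 | 1 | 1
1 | 1 | 0 | 0
1 | 1 | 1 | 1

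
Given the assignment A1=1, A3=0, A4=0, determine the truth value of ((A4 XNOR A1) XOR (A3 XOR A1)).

Substituting: ((0 XNOR 1) XOR (0 XOR 1))
= 1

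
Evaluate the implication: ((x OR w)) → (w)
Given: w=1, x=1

Antecedent ((x OR w)) = 1; consequent (w) = 1.
1 → 1 = 1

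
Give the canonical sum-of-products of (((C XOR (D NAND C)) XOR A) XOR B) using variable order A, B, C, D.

Σm(0, 1, 3, 6, 10, 12, 13, 15) = (NOT A AND NOT B AND NOT C AND NOT D) OR (NOT A AND NOT B AND NOT C AND D) OR (NOT A AND NOT B AND C AND D) OR (NOT A AND B AND C AND NOT D) OR (A AND NOT B AND C AND NOT D) OR (A AND B AND NOT C AND NOT D) OR (A AND B AND NOT C AND D) OR (A AND B AND C AND D)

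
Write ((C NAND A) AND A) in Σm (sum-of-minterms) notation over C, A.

Σm(1) = (NOT C AND A)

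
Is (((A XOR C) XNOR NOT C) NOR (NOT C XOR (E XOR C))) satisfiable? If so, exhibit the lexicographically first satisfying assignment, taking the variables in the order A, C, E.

A=0, C=0, E=1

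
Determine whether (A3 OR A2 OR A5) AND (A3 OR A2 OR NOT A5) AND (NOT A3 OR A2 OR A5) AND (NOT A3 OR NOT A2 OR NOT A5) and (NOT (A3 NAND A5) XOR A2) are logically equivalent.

Yes, they are equivalent — the two output columns agree on all 8 assignments:
A3 | A2 | A5 | Expression 1 | Expression 2
------------------------------------------
0 | 0 | 0 | 0 | 0
0 | 0 | 1 | 0 | 0
0 | 1 | 0 | 1 | 1
0 | 1 | 1 | 1 | 1
1 | 0 | 0 | 0 | 0
1 | 0 | 1 | 1 | 1
1 | 1 | 0 | 1 | 1
1 | 1 | 1 | 0 | 0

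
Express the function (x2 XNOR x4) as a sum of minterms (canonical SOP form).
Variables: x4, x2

Σm(0, 3) = (NOT x4 AND NOT x2) OR (x4 AND x2)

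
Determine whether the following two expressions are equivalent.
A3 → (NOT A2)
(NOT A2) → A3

No, Converse is not equivalent to original (counterexample: A3=0, A2=0)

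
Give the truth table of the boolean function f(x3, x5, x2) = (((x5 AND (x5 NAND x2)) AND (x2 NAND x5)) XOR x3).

x3 | x5 | x2 | Output
---------------------
0 | 0 | 0 | 0
0 | 0 | 1 | 0
0 | 1 | 0 | 1
0 | 1 | 1 | 0
1 | 0 | 0 | 1
1 | 0 | 1 | 1
1 | 1 | 0 | 0
1 | 1 | 1 | 1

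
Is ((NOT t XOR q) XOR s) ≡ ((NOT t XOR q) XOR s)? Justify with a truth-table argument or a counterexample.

Yes, they are equivalent — the two output columns agree on all 8 assignments:
t | q | s | Expression 1 | Expression 2
---------------------------------------
0 | 0 | 0 | 1 | 1
0 | 0 | 1 | 0 | 0
0 | 1 | 0 | 0 | 0
0 | 1 | 1 | 1 | 1
1 | 0 | 0 | 0 | 0
1 | 0 | 1 | 1 | 1
1 | 1 | 0 | 1 | 1
1 | 1 | 1 | 0 | 0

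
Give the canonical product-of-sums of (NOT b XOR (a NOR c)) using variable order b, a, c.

ΠM(0, 5, 6, 7) = (b OR a OR c) AND (NOT b OR a OR NOT c) AND (NOT b OR NOT a OR c) AND (NOT b OR NOT a OR NOT c)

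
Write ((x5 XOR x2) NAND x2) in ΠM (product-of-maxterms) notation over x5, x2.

ΠM(1) = (x5 OR NOT x2)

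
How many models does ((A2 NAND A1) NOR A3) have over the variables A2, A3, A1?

Satisfying assignments: (1,0,1)
Count: 1 out of 8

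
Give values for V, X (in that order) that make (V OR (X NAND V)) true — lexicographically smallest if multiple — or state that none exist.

V=0, X=0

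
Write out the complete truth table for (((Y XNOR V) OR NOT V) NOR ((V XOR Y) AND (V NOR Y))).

Y | V | Output
--------------
0 | 0 | 0
0 | 1 | 1
1 | 0 | 0
1 | 1 | 0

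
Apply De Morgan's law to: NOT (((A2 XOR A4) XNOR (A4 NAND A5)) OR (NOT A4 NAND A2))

NOT ((A2 XOR A4) XNOR (A4 NAND A5)) AND NOT (NOT A4 NAND A2)
De Morgan's: NOT(OR of terms) = AND of negations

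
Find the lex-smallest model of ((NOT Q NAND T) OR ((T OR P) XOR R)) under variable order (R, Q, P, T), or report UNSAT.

R=0, Q=0, P=0, T=0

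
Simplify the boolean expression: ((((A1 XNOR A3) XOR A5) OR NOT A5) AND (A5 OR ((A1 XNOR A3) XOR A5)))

By distribution ((E OR v) AND (E OR NOT v) = E):
= ((A1 XNOR A3) XOR A5)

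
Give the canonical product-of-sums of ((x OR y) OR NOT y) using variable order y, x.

ΠM() = TRUE (no maxterms)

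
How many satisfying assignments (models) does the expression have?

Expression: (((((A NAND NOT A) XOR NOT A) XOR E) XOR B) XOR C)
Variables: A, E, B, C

Satisfying assignments: (0,0,0,1), (0,0,1,0), (0,1,0,0), (0,1,1,1), (1,0,0,0), (1,0,1,1), (1,1,0,1), (1,1,1,0)
Count: 8 out of 16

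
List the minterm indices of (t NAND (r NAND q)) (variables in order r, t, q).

Σm(0, 1, 4, 5, 7) = (NOT r AND NOT t AND NOT q) OR (NOT r AND NOT t AND q) OR (r AND NOT t AND NOT q) OR (r AND NOT t AND q) OR (r AND t AND q)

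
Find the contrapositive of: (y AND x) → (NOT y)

Contrapositive: y → NOT (y AND x)
Note: A statement and its contrapositive are logically equivalent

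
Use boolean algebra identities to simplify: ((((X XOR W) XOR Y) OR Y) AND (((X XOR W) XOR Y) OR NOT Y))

By distribution ((E OR v) AND (E OR NOT v) = E):
= ((X XOR W) XOR Y)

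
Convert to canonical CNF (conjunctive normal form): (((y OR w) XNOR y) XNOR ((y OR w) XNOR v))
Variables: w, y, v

(w OR y OR NOT v) AND (w OR NOT y OR v) AND (NOT w OR y OR NOT v) AND (NOT w OR NOT y OR v)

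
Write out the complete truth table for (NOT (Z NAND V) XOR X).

X | Z | V | Output
------------------
0 | 0 | 0 | 0
0 | 0 | 1 | 0
0 | 1 | 0 | 0
0 | 1 | 1 | 1
1 | 0 | 0 | 1
1 | 0 | 1 | 1
1 | 1 | 0 | 1
1 | 1 | 1 | 0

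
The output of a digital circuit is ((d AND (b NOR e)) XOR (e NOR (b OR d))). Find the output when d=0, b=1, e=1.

Substituting: ((0 AND (1 NOR 1)) XOR (1 NOR (1 OR 0)))
= 0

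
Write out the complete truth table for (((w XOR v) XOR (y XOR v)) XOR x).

v | y | w | x | Output
----------------------
0 | 0 | 0 | 0 | 0
0 | 0 | 0 | 1 | 1
0 | 0 | 1 | 0 | 1
0 | 0 | 1 | 1 | 0
0 | 1 | 0 | 0 | 1
0 | 1 | 0 | 1 | 0
0 | 1 | 1 | 0 | 0
0 | 1 | 1 | 1 | 1
1 | 0 | 0 | 0 | 0
1 | 0 | 0 | 1 | 1
1 | 0 | 1 | 0 | 1
1 | 0 | 1 | 1 | 0
1 | 1 | 0 | 0 | 1
1 | 1 | 0 | 1 | 0
1 | 1 | 1 | 0 | 0
1 | 1 | 1 | 1 | 1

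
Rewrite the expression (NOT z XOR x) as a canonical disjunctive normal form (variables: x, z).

(NOT x AND NOT z) OR (x AND z)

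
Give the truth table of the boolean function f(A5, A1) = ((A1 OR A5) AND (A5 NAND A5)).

A5 | A1 | Output
----------------
0 | 0 | 0
0 | 1 | 1
1 | 0 | 0
1 | 1 | 0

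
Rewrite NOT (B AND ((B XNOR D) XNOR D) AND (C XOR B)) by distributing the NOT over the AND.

NOT B OR NOT ((B XNOR D) XNOR D) OR NOT (C XOR B)
De Morgan's: NOT(AND of terms) = OR of negations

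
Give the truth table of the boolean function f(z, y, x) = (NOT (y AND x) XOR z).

z | y | x | Output
------------------
0 | 0 | 0 | 1
0 | 0 | 1 | 1
0 | 1 | 0 | 1
0 | 1 | 1 | 0
1 | 0 | 0 | 0
1 | 0 | 1 | 0
1 | 1 | 0 | 0
1 | 1 | 1 | 1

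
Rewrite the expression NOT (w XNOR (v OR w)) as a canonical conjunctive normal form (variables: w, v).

(w OR v) AND (NOT w OR v) AND (NOT w OR NOT v)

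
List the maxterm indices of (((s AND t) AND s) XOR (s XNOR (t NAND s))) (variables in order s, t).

ΠM(0, 1) = (s OR t) AND (s OR NOT t)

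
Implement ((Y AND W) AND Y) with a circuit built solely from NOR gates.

((((Y NOR Y) NOR (W NOR W)) NOR ((Y NOR Y) NOR (W NOR W))) NOR (Y NOR Y))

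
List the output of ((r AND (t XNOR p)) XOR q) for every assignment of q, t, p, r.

q | t | p | r | Output
----------------------
0 | 0 | 0 | 0 | 0
0 | 0 | 0 | 1 | 1
0 | 0 | 1 | 0 | 0
0 | 0 | 1 | 1 | 0
0 | 1 | 0 | 0 | 0
0 | 1 | 0 | 1 | 0
0 | 1 | 1 | 0 | 0
0 | 1 | 1 | 1 | 1
1 | 0 | 0 | 0 | 1
1 | 0 | 0 | 1 | 0
1 | 0 | 1 | 0 | 1
1 | 0 | 1 | 1 | 1
1 | 1 | 0 | 0 | 1
1 | 1 | 0 | 1 | 1
1 | 1 | 1 | 0 | 1
1 | 1 | 1 | 1 | 0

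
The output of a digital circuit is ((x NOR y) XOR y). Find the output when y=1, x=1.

Substituting: ((1 NOR 1) XOR 1)
= 1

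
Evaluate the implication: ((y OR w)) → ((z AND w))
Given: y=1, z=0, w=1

Antecedent ((y OR w)) = 1; consequent ((z AND w)) = 0.
1 → 0 = 0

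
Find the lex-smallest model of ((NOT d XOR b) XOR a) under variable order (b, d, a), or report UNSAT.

b=0, d=0, a=0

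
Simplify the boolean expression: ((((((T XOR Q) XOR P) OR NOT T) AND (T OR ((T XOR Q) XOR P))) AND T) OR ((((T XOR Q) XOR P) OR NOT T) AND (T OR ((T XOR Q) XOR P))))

By absorption (E OR (E AND v) = E) then distribution ((E OR v) AND (E OR NOT v) = E):
= ((T XOR Q) XOR P)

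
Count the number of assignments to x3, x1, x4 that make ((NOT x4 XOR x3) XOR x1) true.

Satisfying assignments: (0,0,0), (0,1,1), (1,0,1), (1,1,0)
Count: 4 out of 8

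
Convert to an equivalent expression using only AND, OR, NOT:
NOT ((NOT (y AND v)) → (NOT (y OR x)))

(NOT (y AND v)) AND (y OR x)
(Negated implication: NOT(A → B) = A AND NOT B)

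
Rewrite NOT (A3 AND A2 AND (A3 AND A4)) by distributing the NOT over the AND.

NOT A3 OR NOT A2 OR NOT (A3 AND A4)
De Morgan's: NOT(AND of terms) = OR of negations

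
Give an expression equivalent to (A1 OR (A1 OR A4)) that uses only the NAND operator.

((A1 NAND A1) NAND (((A1 NAND A1) NAND (A4 NAND A4)) NAND ((A1 NAND A1) NAND (A4 NAND A4))))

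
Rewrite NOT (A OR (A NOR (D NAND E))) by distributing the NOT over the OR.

NOT A AND NOT (A NOR (D NAND E))
De Morgan's: NOT(OR of terms) = AND of negations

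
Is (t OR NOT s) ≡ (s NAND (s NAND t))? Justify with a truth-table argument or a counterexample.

Yes, they are equivalent — the two output columns agree on all 4 assignments:
t | s | Expression 1 | Expression 2
-----------------------------------
0 | 0 | 1 | 1
0 | 1 | 0 | 0
1 | 0 | 1 | 1
1 | 1 | 1 | 1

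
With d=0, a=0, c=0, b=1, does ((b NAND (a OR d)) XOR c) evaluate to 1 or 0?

Substituting: ((1 NAND (0 OR 0)) XOR 0)
= 1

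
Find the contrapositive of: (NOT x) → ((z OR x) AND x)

Contrapositive: NOT ((z OR x) AND x) → x
Note: A statement and its contrapositive are logically equivalent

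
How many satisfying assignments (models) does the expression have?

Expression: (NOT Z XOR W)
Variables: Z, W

Satisfying assignments: (0,0), (1,1)
Count: 2 out of 4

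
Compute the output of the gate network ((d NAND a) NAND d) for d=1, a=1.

Substituting: ((1 NAND 1) NAND 1)
= 1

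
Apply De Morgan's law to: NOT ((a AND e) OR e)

NOT (a AND e) AND NOT e
De Morgan's: NOT(OR of terms) = AND of negations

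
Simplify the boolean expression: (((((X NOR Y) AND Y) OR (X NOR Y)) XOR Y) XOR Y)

By XOR self-cancellation ((E XOR v) XOR v = E) then absorption (E OR (E AND v) = E):
= (X NOR Y)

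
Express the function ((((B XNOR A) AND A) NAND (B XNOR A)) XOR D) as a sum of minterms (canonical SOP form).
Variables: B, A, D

Σm(0, 2, 4, 7) = (NOT B AND NOT A AND NOT D) OR (NOT B AND A AND NOT D) OR (B AND NOT A AND NOT D) OR (B AND A AND D)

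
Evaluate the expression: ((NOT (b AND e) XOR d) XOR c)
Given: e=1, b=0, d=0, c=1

Substituting: ((NOT (0 AND 1) XOR 0) XOR 1)
= 0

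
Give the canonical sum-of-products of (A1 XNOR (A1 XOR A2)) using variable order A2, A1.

Σm(0, 1) = (NOT A2 AND NOT A1) OR (NOT A2 AND A1)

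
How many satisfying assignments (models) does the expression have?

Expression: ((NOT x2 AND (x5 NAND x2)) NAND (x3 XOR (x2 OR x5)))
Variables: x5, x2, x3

Satisfying assignments: (0,0,0), (0,1,0), (0,1,1), (1,0,1), (1,1,0), (1,1,1)
Count: 6 out of 8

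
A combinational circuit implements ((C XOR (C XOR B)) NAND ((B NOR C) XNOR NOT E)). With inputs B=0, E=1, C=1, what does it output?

Substituting: ((1 XOR (1 XOR 0)) NAND ((0 NOR 1) XNOR NOT 1))
= 1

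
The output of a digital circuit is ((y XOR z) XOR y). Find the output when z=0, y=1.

Substituting: ((1 XOR 0) XOR 1)
= 0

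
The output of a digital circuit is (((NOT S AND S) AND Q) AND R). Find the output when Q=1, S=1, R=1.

Substituting: (((NOT 1 AND 1) AND 1) AND 1)
= 0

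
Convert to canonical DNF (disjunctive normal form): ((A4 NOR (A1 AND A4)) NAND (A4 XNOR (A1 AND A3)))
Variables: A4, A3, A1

(NOT A4 AND A3 AND A1) OR (A4 AND NOT A3 AND NOT A1) OR (A4 AND NOT A3 AND A1) OR (A4 AND A3 AND NOT A1) OR (A4 AND A3 AND A1)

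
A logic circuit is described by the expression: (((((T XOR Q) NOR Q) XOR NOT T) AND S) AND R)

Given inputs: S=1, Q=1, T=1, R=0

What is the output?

Substituting: (((((1 XOR 1) NOR 1) XOR NOT 1) AND 1) AND 0)
= 0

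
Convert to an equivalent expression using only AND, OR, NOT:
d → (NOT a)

NOT d OR (NOT a)
(Implication elimination: A → B = NOT A OR B)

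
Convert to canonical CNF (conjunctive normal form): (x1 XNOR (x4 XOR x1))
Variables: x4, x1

(NOT x4 OR x1) AND (NOT x4 OR NOT x1)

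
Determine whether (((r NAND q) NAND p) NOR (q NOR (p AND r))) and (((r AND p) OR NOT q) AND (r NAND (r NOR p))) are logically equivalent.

No. Counterexample: with p=0, r=0, q=0, Expression 1 = 0 but Expression 2 = 1.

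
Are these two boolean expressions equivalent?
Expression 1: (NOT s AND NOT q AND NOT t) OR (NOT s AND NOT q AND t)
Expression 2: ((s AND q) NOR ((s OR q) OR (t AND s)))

Yes, they are equivalent — the two output columns agree on all 8 assignments:
s | q | t | Expression 1 | Expression 2
---------------------------------------
0 | 0 | 0 | 1 | 1
0 | 0 | 1 | 1 | 1
0 | 1 | 0 | 0 | 0
0 | 1 | 1 | 0 | 0
1 | 0 | 0 | 0 | 0
1 | 0 | 1 | 0 | 0
1 | 1 | 0 | 0 | 0
1 | 1 | 1 | 0 | 0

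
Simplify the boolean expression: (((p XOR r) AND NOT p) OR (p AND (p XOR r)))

By distribution ((E AND v) OR (E AND NOT v) = E):
= (p XOR r)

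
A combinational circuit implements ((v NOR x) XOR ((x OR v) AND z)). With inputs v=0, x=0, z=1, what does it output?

Substituting: ((0 NOR 0) XOR ((0 OR 0) AND 1))
= 1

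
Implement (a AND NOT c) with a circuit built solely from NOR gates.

((a NOR a) NOR ((c NOR c) NOR (c NOR c)))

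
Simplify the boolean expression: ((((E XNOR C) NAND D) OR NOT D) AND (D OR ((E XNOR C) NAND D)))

By distribution ((E OR v) AND (E OR NOT v) = E):
= ((E XNOR C) NAND D)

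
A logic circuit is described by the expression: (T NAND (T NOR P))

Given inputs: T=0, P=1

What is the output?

Substituting: (0 NAND (0 NOR 1))
= 1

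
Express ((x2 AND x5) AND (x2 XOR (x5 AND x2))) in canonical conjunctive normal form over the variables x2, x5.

(x2 OR x5) AND (x2 OR NOT x5) AND (NOT x2 OR x5) AND (NOT x2 OR NOT x5)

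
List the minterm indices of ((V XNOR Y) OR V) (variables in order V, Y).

Σm(0, 2, 3) = (NOT V AND NOT Y) OR (V AND NOT Y) OR (V AND Y)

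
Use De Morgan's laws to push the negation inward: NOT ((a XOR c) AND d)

NOT (a XOR c) OR NOT d
De Morgan's: NOT(AND of terms) = OR of negations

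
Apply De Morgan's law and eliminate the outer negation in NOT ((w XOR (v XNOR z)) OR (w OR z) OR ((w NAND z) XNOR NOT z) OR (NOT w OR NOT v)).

NOT (w XOR (v XNOR z)) AND NOT (w OR z) AND NOT ((w NAND z) XNOR NOT z) AND NOT (NOT w OR NOT v)
De Morgan's: NOT(OR of terms) = AND of negations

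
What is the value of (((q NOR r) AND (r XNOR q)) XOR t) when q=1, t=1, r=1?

Substituting: (((1 NOR 1) AND (1 XNOR 1)) XOR 1)
= 1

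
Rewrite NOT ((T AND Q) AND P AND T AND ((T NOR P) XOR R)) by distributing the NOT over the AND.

NOT (T AND Q) OR NOT P OR NOT T OR NOT ((T NOR P) XOR R)
De Morgan's: NOT(AND of terms) = OR of negations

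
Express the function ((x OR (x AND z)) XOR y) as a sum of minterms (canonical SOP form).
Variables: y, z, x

Σm(1, 3, 4, 6) = (NOT y AND NOT z AND x) OR (NOT y AND z AND x) OR (y AND NOT z AND NOT x) OR (y AND z AND NOT x)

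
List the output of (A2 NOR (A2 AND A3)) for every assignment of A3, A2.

A3 | A2 | Output
----------------
0 | 0 | 1
0 | 1 | 0
1 | 0 | 1
1 | 1 | 0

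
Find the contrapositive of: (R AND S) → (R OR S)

Contrapositive: NOT (R OR S) → NOT (R AND S)
Note: A statement and its contrapositive are logically equivalent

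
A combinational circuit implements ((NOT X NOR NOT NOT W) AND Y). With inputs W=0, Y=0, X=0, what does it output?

Substituting: ((NOT 0 NOR NOT NOT 0) AND 0)
= 0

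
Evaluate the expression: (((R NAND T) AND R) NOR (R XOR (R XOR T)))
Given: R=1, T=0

Substituting: (((1 NAND 0) AND 1) NOR (1 XOR (1 XOR 0)))
= 0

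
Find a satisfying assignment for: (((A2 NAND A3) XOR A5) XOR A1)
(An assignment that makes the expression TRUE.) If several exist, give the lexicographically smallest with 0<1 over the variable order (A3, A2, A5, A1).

A3=0, A2=0, A5=0, A1=0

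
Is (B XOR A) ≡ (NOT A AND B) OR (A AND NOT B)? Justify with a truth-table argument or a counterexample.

Yes, they are equivalent — the two output columns agree on all 4 assignments:
A | B | Expression 1 | Expression 2
-----------------------------------
0 | 0 | 0 | 0
0 | 1 | 1 | 1
1 | 0 | 1 | 1
1 | 1 | 0 | 0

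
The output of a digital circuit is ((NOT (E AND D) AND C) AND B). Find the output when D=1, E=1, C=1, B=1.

Substituting: ((NOT (1 AND 1) AND 1) AND 1)
= 0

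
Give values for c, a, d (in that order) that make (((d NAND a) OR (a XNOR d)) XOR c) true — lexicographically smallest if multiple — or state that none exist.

c=0, a=0, d=0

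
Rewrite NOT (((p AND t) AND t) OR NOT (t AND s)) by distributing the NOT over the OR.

NOT ((p AND t) AND t) AND (t AND s)
De Morgan's: NOT(OR of terms) = AND of negations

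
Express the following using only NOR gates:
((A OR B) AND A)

((((A NOR B) NOR (A NOR B)) NOR ((A NOR B) NOR (A NOR B))) NOR (A NOR A))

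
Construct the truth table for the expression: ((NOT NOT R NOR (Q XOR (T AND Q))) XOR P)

R | Q | T | P | Output
----------------------
0 | 0 | 0 | 0 | 1
0 | 0 | 0 | 1 | 0
0 | 0 | 1 | 0 | 1
0 | 0 | 1 | 1 | 0
0 | 1 | 0 | 0 | 0
0 | 1 | 0 | 1 | 1
0 | 1 | 1 | 0 | 1
0 | 1 | 1 | 1 | 0
1 | 0 | 0 | 0 | 0
1 | 0 | 0 | 1 | 1
1 | 0 | 1 | 0 | 0
1 | 0 | 1 | 1 | 1
1 | 1 | 0 | 0 | 0
1 | 1 | 0 | 1 | 1
1 | 1 | 1 | 0 | 0
1 | 1 | 1 | 1 | 1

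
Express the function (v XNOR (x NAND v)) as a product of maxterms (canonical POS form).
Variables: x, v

ΠM(0, 2, 3) = (x OR v) AND (NOT x OR v) AND (NOT x OR NOT v)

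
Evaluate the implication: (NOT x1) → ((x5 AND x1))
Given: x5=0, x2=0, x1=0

Antecedent (NOT x1) = 1; consequent ((x5 AND x1)) = 0.
1 → 0 = 0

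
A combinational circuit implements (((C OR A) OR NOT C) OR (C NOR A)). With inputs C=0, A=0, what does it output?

Substituting: (((0 OR 0) OR NOT 0) OR (0 NOR 0))
= 1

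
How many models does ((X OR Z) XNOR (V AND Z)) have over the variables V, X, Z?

Satisfying assignments: (0,0,0), (1,0,0), (1,0,1), (1,1,1)
Count: 4 out of 8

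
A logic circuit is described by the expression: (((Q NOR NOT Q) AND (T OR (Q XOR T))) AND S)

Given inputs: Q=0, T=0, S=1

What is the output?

Substituting: (((0 NOR NOT 0) AND (0 OR (0 XOR 0))) AND 1)
= 0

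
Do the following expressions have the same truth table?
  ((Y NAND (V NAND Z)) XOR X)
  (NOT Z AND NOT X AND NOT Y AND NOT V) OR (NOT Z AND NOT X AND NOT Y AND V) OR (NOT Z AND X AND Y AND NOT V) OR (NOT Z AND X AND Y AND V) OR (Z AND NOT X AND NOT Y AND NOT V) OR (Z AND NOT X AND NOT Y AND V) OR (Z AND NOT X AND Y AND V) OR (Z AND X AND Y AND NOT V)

Yes, they are equivalent — the two output columns agree on all 16 assignments:
Z | X | Y | V | Expression 1 | Expression 2
-------------------------------------------
0 | 0 | 0 | 0 | 1 | 1
0 | 0 | 0 | 1 | 1 | 1
0 | 0 | 1 | 0 | 0 | 0
0 | 0 | 1 | 1 | 0 | 0
0 | 1 | 0 | 0 | 0 | 0
0 | 1 | 0 | 1 | 0 | 0
0 | 1 | 1 | 0 | 1 | 1
0 | 1 | 1 | 1 | 1 | 1
1 | 0 | 0 | 0 | 1 | 1
1 | 0 | 0 | 1 | 1 | 1
1 | 0 | 1 | 0 | 0 | 0
1 | 0 | 1 | 1 | 1 | 1
1 | 1 | 0 | 0 | 0 | 0
1 | 1 | 0 | 1 | 0 | 0
1 | 1 | 1 | 0 | 1 | 1
1 | 1 | 1 | 1 | 0 | 0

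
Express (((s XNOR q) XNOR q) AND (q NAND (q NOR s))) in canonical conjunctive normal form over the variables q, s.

(q OR s) AND (NOT q OR s)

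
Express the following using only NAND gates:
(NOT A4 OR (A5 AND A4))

(((A4 NAND A4) NAND (A4 NAND A4)) NAND (((A5 NAND A4) NAND (A5 NAND A4)) NAND ((A5 NAND A4) NAND (A5 NAND A4))))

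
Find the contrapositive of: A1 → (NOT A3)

Contrapositive: A3 → NOT A1
Note: A statement and its contrapositive are logically equivalent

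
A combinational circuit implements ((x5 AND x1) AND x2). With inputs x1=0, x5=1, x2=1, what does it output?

Substituting: ((1 AND 0) AND 1)
= 0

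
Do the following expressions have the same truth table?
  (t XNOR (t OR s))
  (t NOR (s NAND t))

No. Counterexample: with t=0, s=0, Expression 1 = 1 but Expression 2 = 0.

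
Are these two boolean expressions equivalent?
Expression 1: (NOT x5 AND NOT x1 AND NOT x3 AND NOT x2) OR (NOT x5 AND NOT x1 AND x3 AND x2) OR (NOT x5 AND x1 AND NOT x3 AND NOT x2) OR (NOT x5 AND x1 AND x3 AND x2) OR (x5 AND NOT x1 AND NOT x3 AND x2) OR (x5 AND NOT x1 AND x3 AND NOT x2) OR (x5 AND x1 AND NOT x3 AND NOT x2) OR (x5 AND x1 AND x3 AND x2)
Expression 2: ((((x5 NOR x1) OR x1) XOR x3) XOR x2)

Yes, they are equivalent — the two output columns agree on all 16 assignments:
x5 | x1 | x3 | x2 | Expression 1 | Expression 2
-----------------------------------------------
0 | 0 | 0 | 0 | 1 | 1
0 | 0 | 0 | 1 | 0 | 0
0 | 0 | 1 | 0 | 0 | 0
0 | 0 | 1 | 1 | 1 | 1
0 | 1 | 0 | 0 | 1 | 1
0 | 1 | 0 | 1 | 0 | 0
0 | 1 | 1 | 0 | 0 | 0
0 | 1 | 1 | 1 | 1 | 1
1 | 0 | 0 | 0 | 0 | 0
1 | 0 | 0 | 1 | 1 | 1
1 | 0 | 1 | 0 | 1 | 1
1 | 0 | 1 | 1 | 0 | 0
1 | 1 | 0 | 0 | 1 | 1
1 | 1 | 0 | 1 | 0 | 0
1 | 1 | 1 | 0 | 0 | 0
1 | 1 | 1 | 1 | 1 | 1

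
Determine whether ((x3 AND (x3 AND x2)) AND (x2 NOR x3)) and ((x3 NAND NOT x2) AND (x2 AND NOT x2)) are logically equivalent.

Yes, they are equivalent — the two output columns agree on all 4 assignments:
x3 | x2 | Expression 1 | Expression 2
-------------------------------------
0 | 0 | 0 | 0
0 | 1 | 0 | 0
1 | 0 | 0 | 0
1 | 1 | 0 | 0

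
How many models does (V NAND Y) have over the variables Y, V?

Satisfying assignments: (0,0), (0,1), (1,0)
Count: 3 out of 4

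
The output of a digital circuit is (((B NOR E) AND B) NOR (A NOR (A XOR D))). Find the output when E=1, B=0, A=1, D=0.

Substituting: (((0 NOR 1) AND 0) NOR (1 NOR (1 XOR 0)))
= 1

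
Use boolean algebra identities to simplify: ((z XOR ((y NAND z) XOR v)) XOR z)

By XOR self-cancellation ((E XOR v) XOR v = E):
= ((y NAND z) XOR v)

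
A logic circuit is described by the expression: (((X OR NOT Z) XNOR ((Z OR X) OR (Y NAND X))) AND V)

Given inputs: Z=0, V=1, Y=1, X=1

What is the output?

Substituting: (((1 OR NOT 0) XNOR ((0 OR 1) OR (1 NAND 1))) AND 1)
= 1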